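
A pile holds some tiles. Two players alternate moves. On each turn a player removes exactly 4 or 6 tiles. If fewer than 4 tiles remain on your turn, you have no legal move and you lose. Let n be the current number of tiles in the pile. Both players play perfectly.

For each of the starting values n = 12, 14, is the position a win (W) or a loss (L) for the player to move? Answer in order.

12: L, 14: W

Compute win/loss labels from the base case upward. A position with no move is L. Any other position is W if it can reach an L in one move, else L.
n=0: no move → L
n=1: no move → L
n=2: no move → L
n=3: no move → L
n=4: →0(L), so W
n=5: →1(L), so W
n=6: →2(L), so W
n=7: →3(L), so W
n=8: →2(L), so W
n=9: →3(L), so W
n=10: →6(W), 4(W) — all W, so L
n=11: →7(W), 5(W) — all W, so L
n=12: →8(W), 6(W) — all W, so L
n=13: →9(W), 7(W) — all W, so L
n=14: →10(L), so W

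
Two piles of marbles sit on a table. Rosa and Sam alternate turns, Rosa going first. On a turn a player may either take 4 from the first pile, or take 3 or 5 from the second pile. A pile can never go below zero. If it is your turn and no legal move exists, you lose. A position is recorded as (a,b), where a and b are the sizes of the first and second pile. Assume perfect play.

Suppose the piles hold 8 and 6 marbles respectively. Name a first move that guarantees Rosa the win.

Move to (8,1).

Use the standard recursion: the mover loses at a terminal position; elsewhere, the mover wins exactly when some move hands the opponent an L position.
No move ever increases a pile, so every position that can arise here has a ≤ 8 and b ≤ 6; it is enough to label the cells with 0 ≤ a ≤ 8 and 0 ≤ b ≤ 6.
Every move lowers a or b (never raises either), so fill the grid row by row in increasing a, and left to right within a row: each cell's successors are then already labelled.
      b=0  b=1  b=2  b=3  b=4  b=5  b=6
a=0:    L    L    L    W    W    W    W
a=1:    L    L    L    W    W    W    W
a=2:    L    L    L    W    W    W    W
a=3:    L    L    L    W    W    W    W
a=4:    W    W    W    L    L    L    W
a=5:    W    W    W    L    L    L    W
a=6:    W    W    W    L    L    L    W
a=7:    W    W    W    L    L    L    W
a=8:    L    L    L    W    W    W    W
Cells with no legal move (terminal, hence L): (0,0), (0,1), (0,2), (1,0), (1,1), (1,2), (2,0), (2,1), (2,2), (3,0), (3,1), (3,2).
The remaining L cells, each justified by listing all of its moves:
(4,3): only reaches (0,3)(W), (4,0)(W), all W → L
(4,4): only reaches (0,4)(W), (4,1)(W), all W → L
(4,5): only reaches (0,5)(W), (4,2)(W), (4,0)(W), all W → L
(5,3): only reaches (1,3)(W), (5,0)(W), all W → L
(5,4): only reaches (1,4)(W), (5,1)(W), all W → L
(5,5): only reaches (1,5)(W), (5,2)(W), (5,0)(W), all W → L
(6,3): only reaches (2,3)(W), (6,0)(W), all W → L
(6,4): only reaches (2,4)(W), (6,1)(W), all W → L
(6,5): only reaches (2,5)(W), (6,2)(W), (6,0)(W), all W → L
(7,3): only reaches (3,3)(W), (7,0)(W), all W → L
(7,4): only reaches (3,4)(W), (7,1)(W), all W → L
(7,5): only reaches (3,5)(W), (7,2)(W), (7,0)(W), all W → L
(8,0): only reaches (4,0)(W), which is W → L
(8,1): only reaches (4,1)(W), which is W → L
(8,2): only reaches (4,2)(W), which is W → L
Every other cell has at least one move into one of the L cells above, so it is W.
From (8,6), the L positions reachable in one move are: (8,1).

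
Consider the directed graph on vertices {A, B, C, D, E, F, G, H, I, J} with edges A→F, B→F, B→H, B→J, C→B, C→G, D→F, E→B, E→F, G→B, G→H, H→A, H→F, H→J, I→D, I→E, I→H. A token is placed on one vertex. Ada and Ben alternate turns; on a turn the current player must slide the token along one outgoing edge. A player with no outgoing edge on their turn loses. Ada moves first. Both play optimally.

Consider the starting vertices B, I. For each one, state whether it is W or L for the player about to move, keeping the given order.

Label each position W (a win for the player to move) or L (a loss). A position with no legal move is L; any other position is W exactly when some move reaches an L, and L when every move reaches a W.
Every edge goes from a vertex to one that appears earlier in the order F, J, A, H, D, B, E, I, G, C, so processing vertices in that order labels each vertex after all of its successors.
F: no outgoing edge → L
J: no outgoing edge → L
A: →F(L), so W
H: →J(L), so W
D: →F(L), so W
B: →J(L), so W
E: →F(L), so W
I: →E(W), D(W), H(W) — all W, so L
G: →B(W), H(W) — all W, so L
C: →G(L), so W

B: W, I: L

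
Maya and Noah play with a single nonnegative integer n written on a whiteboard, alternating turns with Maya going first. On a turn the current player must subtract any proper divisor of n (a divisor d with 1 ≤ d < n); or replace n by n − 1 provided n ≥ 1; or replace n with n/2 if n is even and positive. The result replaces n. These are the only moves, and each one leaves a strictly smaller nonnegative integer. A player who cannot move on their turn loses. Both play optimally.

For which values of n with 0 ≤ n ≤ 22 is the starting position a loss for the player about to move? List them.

Positions with no move are L. A position that does have a move is losing for the player to move precisely when every available move leads to a winning position for the opponent. Fill in the labels:
n=0: no move → L
n=1: →0(L), so W
n=2: →1(W) only, which is W, so L
n=3: →2(L), so W
n=4: →2(L), so W
n=5: →4(W) only, which is W, so L
n=6: →5(L), so W
n=7: →6(W) only, which is W, so L
n=8: →7(L), so W
n=9: →6(W), 8(W) — all W, so L
n=10: →5(L), so W
n=11: →10(W) only, which is W, so L
n=12: →9(L), so W
n=13: →12(W) only, which is W, so L
n=14: →7(L), so W
n=15: →10(W), 12(W), 14(W) — all W, so L
n=16: →15(L), so W
n=17: →16(W) only, which is W, so L
n=18: →9(L), so W
n=19: →18(W) only, which is W, so L
n=20: →15(L), so W
n=21: →14(W), 18(W), 20(W) — all W, so L
n=22: →11(L), so W
Reading off the rows marked L gives the requested list; there are 11 such values of n.

0, 2, 5, 7, 9, 11, 13, 15, 17, 19, 21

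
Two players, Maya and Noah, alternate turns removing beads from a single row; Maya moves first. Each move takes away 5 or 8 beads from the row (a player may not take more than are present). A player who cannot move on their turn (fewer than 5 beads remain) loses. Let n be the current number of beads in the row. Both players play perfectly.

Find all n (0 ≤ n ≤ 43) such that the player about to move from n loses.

0, 1, 2, 3, 4, 13, 14, 15, 16, 17, 26, 27, 28, 29, 30, 39, 40, 41, 42, 43

Positions with no move are L. A position that does have a move is losing for the player to move precisely when every available move leads to a winning position for the opponent. Fill in the labels:
n=0: no move → L
n=1: no move → L
n=2: no move → L
n=3: no move → L
n=4: no move → L
n=5: reaches L-position 0 → W
n=6: reaches L-position 1 → W
n=7: reaches L-position 2 → W
n=8: reaches L-position 3 → W
n=9: reaches L-position 4 → W
n=10: reaches L-position 2 → W
n=11: reaches L-position 3 → W
n=12: reaches L-position 4 → W
n=13: only reaches 8(W), 5(W), all W → L
n=14: only reaches 9(W), 6(W), all W → L
n=15: only reaches 10(W), 7(W), all W → L
n=16: only reaches 11(W), 8(W), all W → L
n=17: only reaches 12(W), 9(W), all W → L
n=18: reaches L-position 13 → W
n=19: reaches L-position 14 → W
n=20: reaches L-position 15 → W
n=21: reaches L-position 16 → W
n=22: reaches L-position 17 → W
n=23: reaches L-position 15 → W
n=24: reaches L-position 16 → W
n=25: reaches L-position 17 → W
n=26: only reaches 21(W), 18(W), all W → L
n=27: only reaches 22(W), 19(W), all W → L
n=28: only reaches 23(W), 20(W), all W → L
n=29: only reaches 24(W), 21(W), all W → L
n=30: only reaches 25(W), 22(W), all W → L
n=31: reaches L-position 26 → W
n=32: reaches L-position 27 → W
n=33: reaches L-position 28 → W
n=34: reaches L-position 29 → W
n=35: reaches L-position 30 → W
n=36: reaches L-position 28 → W
n=37: reaches L-position 29 → W
n=38: reaches L-position 30 → W
n=39: only reaches 34(W), 31(W), all W → L
n=40: only reaches 35(W), 32(W), all W → L
n=41: only reaches 36(W), 33(W), all W → L
n=42: only reaches 37(W), 34(W), all W → L
n=43: only reaches 38(W), 35(W), all W → L
Reading off the rows marked L gives the requested list; there are 20 such values of n.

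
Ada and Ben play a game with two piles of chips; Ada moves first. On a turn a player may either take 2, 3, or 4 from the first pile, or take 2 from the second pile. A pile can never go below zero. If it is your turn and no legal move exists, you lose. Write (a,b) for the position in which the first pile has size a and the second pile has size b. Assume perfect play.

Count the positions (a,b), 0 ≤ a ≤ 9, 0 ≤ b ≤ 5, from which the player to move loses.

Work bottom-up. With no move the player to move loses. Otherwise the position is W if at least one move leads to an L position for the opponent, and L if every move leads to a W.
Every move lowers a or b (never raises either), so fill the grid row by row in increasing a, and left to right within a row: each cell's successors are then already labelled.
      b=0  b=1  b=2  b=3  b=4  b=5
a=0:    L    L    W    W    L    L
a=1:    L    L    W    W    L    L
a=2:    W    W    L    L    W    W
a=3:    W    W    L    L    W    W
a=4:    W    W    W    W    W    W
a=5:    W    W    W    W    W    W
a=6:    L    L    W    W    L    L
a=7:    L    L    W    W    L    L
a=8:    W    W    L    L    W    W
a=9:    W    W    L    L    W    W
Cells with no legal move (terminal, hence L): (0,0), (0,1), (1,0), (1,1).
The remaining L cells, each justified by listing all of its moves:
(0,4): L (sole option (0,2)(W) is W)
(0,5): L (sole option (0,3)(W) is W)
(1,4): L (sole option (1,2)(W) is W)
(1,5): L (sole option (1,3)(W) is W)
(2,2): L (options (0,2)(W), (2,0)(W) are all W)
(2,3): L (options (0,3)(W), (2,1)(W) are all W)
(3,2): L (options (1,2)(W), (0,2)(W), (3,0)(W) are all W)
(3,3): L (options (1,3)(W), (0,3)(W), (3,1)(W) are all W)
(6,0): L (options (4,0)(W), (3,0)(W), (2,0)(W) are all W)
(6,1): L (options (4,1)(W), (3,1)(W), (2,1)(W) are all W)
(6,4): L (options (4,4)(W), (3,4)(W), (2,4)(W), (6,2)(W) are all W)
(6,5): L (options (4,5)(W), (3,5)(W), (2,5)(W), (6,3)(W) are all W)
(7,0): L (options (5,0)(W), (4,0)(W), (3,0)(W) are all W)
(7,1): L (options (5,1)(W), (4,1)(W), (3,1)(W) are all W)
(7,4): L (options (5,4)(W), (4,4)(W), (3,4)(W), (7,2)(W) are all W)
(7,5): L (options (5,5)(W), (4,5)(W), (3,5)(W), (7,3)(W) are all W)
(8,2): L (options (6,2)(W), (5,2)(W), (4,2)(W), (8,0)(W) are all W)
(8,3): L (options (6,3)(W), (5,3)(W), (4,3)(W), (8,1)(W) are all W)
(9,2): L (options (7,2)(W), (6,2)(W), (5,2)(W), (9,0)(W) are all W)
(9,3): L (options (7,3)(W), (6,3)(W), (5,3)(W), (9,1)(W) are all W)
Every other cell has at least one move into one of the L cells above, so it is W.
L cells per row: a=0: 4, a=1: 4, a=2: 2, a=3: 2, a=4: 0, a=5: 0, a=6: 4, a=7: 4, a=8: 2, a=9: 2; total 24.

24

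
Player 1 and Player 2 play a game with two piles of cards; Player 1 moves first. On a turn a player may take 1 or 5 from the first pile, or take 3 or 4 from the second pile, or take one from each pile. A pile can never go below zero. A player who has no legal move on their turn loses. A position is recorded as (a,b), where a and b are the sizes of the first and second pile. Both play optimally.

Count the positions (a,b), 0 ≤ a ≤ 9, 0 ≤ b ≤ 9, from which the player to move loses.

41

Classify positions by backward induction: terminal positions (no move available) are L. From any other position, the mover wins iff some move reaches an L.
Every move lowers a or b (never raises either), so fill the grid row by row in increasing a, and left to right within a row: each cell's successors are then already labelled.
      b=0  b=1  b=2  b=3  b=4  b=5  b=6  b=7  b=8  b=9
a=0:    L    L    L    W    W    W    W    L    L    L
a=1:    W    W    W    W    L    L    L    W    W    W
a=2:    L    L    L    W    W    W    W    W    L    L
a=3:    W    W    W    W    L    L    L    W    W    W
a=4:    L    L    L    W    W    W    W    W    L    L
a=5:    W    W    W    W    L    L    L    W    W    W
a=6:    L    L    L    W    W    W    W    W    L    L
a=7:    W    W    W    W    L    L    L    W    W    W
a=8:    L    L    L    W    W    W    W    W    L    L
a=9:    W    W    W    W    L    L    L    W    W    W
Cells with no legal move (terminal, hence L): (0,0), (0,1), (0,2).
The remaining L cells, each justified by listing all of its moves:
(0,7): moves to (0,4)(W), (0,3)(W); every one is W ⇒ L
(0,8): moves to (0,5)(W), (0,4)(W); every one is W ⇒ L
(0,9): moves to (0,6)(W), (0,5)(W); every one is W ⇒ L
(1,4): moves to (0,4)(W), (1,1)(W), (1,0)(W), (0,3)(W); every one is W ⇒ L
(1,5): moves to (0,5)(W), (1,2)(W), (1,1)(W), (0,4)(W); every one is W ⇒ L
(1,6): moves to (0,6)(W), (1,3)(W), (1,2)(W), (0,5)(W); every one is W ⇒ L
(2,0): the only move is to (1,0)(W), a W ⇒ L
(2,1): moves to (1,1)(W), (1,0)(W); every one is W ⇒ L
(2,2): moves to (1,2)(W), (1,1)(W); every one is W ⇒ L
(2,8): moves to (1,8)(W), (2,5)(W), (2,4)(W), (1,7)(W); every one is W ⇒ L
(2,9): moves to (1,9)(W), (2,6)(W), (2,5)(W), (1,8)(W); every one is W ⇒ L
(3,4): moves to (2,4)(W), (3,1)(W), (3,0)(W), (2,3)(W); every one is W ⇒ L
(3,5): moves to (2,5)(W), (3,2)(W), (3,1)(W), (2,4)(W); every one is W ⇒ L
(3,6): moves to (2,6)(W), (3,3)(W), (3,2)(W), (2,5)(W); every one is W ⇒ L
(4,0): the only move is to (3,0)(W), a W ⇒ L
(4,1): moves to (3,1)(W), (3,0)(W); every one is W ⇒ L
(4,2): moves to (3,2)(W), (3,1)(W); every one is W ⇒ L
(4,8): moves to (3,8)(W), (4,5)(W), (4,4)(W), (3,7)(W); every one is W ⇒ L
(4,9): moves to (3,9)(W), (4,6)(W), (4,5)(W), (3,8)(W); every one is W ⇒ L
(5,4): moves to (4,4)(W), (0,4)(W), (5,1)(W), (5,0)(W), (4,3)(W); every one is W ⇒ L
(5,5): moves to (4,5)(W), (0,5)(W), (5,2)(W), (5,1)(W), (4,4)(W); every one is W ⇒ L
(5,6): moves to (4,6)(W), (0,6)(W), (5,3)(W), (5,2)(W), (4,5)(W); every one is W ⇒ L
(6,0): moves to (5,0)(W), (1,0)(W); every one is W ⇒ L
(6,1): moves to (5,1)(W), (1,1)(W), (5,0)(W); every one is W ⇒ L
(6,2): moves to (5,2)(W), (1,2)(W), (5,1)(W); every one is W ⇒ L
(6,8): moves to (5,8)(W), (1,8)(W), (6,5)(W), (6,4)(W), (5,7)(W); every one is W ⇒ L
(6,9): moves to (5,9)(W), (1,9)(W), (6,6)(W), (6,5)(W), (5,8)(W); every one is W ⇒ L
(7,4): moves to (6,4)(W), (2,4)(W), (7,1)(W), (7,0)(W), (6,3)(W); every one is W ⇒ L
(7,5): moves to (6,5)(W), (2,5)(W), (7,2)(W), (7,1)(W), (6,4)(W); every one is W ⇒ L
(7,6): moves to (6,6)(W), (2,6)(W), (7,3)(W), (7,2)(W), (6,5)(W); every one is W ⇒ L
(8,0): moves to (7,0)(W), (3,0)(W); every one is W ⇒ L
(8,1): moves to (7,1)(W), (3,1)(W), (7,0)(W); every one is W ⇒ L
(8,2): moves to (7,2)(W), (3,2)(W), (7,1)(W); every one is W ⇒ L
(8,8): moves to (7,8)(W), (3,8)(W), (8,5)(W), (8,4)(W), (7,7)(W); every one is W ⇒ L
(8,9): moves to (7,9)(W), (3,9)(W), (8,6)(W), (8,5)(W), (7,8)(W); every one is W ⇒ L
(9,4): moves to (8,4)(W), (4,4)(W), (9,1)(W), (9,0)(W), (8,3)(W); every one is W ⇒ L
(9,5): moves to (8,5)(W), (4,5)(W), (9,2)(W), (9,1)(W), (8,4)(W); every one is W ⇒ L
(9,6): moves to (8,6)(W), (4,6)(W), (9,3)(W), (9,2)(W), (8,5)(W); every one is W ⇒ L
Every other cell has at least one move into one of the L cells above, so it is W.
L cells per row: a=0: 6, a=1: 3, a=2: 5, a=3: 3, a=4: 5, a=5: 3, a=6: 5, a=7: 3, a=8: 5, a=9: 3; total 41.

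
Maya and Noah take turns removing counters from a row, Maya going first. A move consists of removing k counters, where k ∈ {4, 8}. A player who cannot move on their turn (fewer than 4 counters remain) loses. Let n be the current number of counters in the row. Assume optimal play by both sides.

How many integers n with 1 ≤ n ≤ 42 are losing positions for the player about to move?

Build the W/L table. Terminal = L. A non-terminal position is W if it has a move to some L; otherwise it is L.
n=0: no move → L
n=1: no move → L
n=2: no move → L
n=3: no move → L
n=4: →0(L), so W
n=5: →1(L), so W
n=6: →2(L), so W
n=7: →3(L), so W
n=8: →0(L), so W
n=9: →1(L), so W
n=10: →2(L), so W
n=11: →3(L), so W
n=12: →8(W), 4(W) — all W, so L
n=13: →9(W), 5(W) — all W, so L
n=14: →10(W), 6(W) — all W, so L
n=15: →11(W), 7(W) — all W, so L
n=16: →12(L), so W
n=17: →13(L), so W
n=18: →14(L), so W
n=19: →15(L), so W
n=20: →12(L), so W
n=21: →13(L), so W
n=22: →14(L), so W
n=23: →15(L), so W
n=24: →20(W), 16(W) — all W, so L
n=25: →21(W), 17(W) — all W, so L
n=26: →22(W), 18(W) — all W, so L
n=27: →23(W), 19(W) — all W, so L
n=28: →24(L), so W
n=29: →25(L), so W
n=30: →26(L), so W
n=31: →27(L), so W
n=32: →24(L), so W
n=33: →25(L), so W
n=34: →26(L), so W
n=35: →27(L), so W
n=36: →32(W), 28(W) — all W, so L
n=37: →33(W), 29(W) — all W, so L
n=38: →34(W), 30(W) — all W, so L
n=39: →35(W), 31(W) — all W, so L
n=40: →36(L), so W
n=41: →37(L), so W
n=42: →38(L), so W
L entries with 1 ≤ n ≤ 42 (n=0 is outside the asked range and is not counted): n = 1, 2, 3, 12, 13, 14, 15, 24, 25, 26, 27, 36, 37, 38, 39; that makes 15.

15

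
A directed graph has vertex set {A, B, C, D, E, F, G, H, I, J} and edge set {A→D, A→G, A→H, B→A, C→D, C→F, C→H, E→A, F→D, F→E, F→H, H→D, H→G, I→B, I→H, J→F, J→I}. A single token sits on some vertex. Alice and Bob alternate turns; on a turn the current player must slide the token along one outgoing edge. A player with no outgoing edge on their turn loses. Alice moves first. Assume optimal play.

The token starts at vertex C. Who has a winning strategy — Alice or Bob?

Use the standard recursion: the mover loses at a terminal position; elsewhere, the mover wins exactly when some move hands the opponent an L position.
Every edge goes from a vertex to one that appears earlier in the order G, D, H, A, E, F, C, B, I, J, so processing vertices in that order labels each vertex after all of its successors.
G: no outgoing edge → L
D: no outgoing edge → L
H: reaches L-position D → W
A: reaches L-position D → W
E: only reaches A(W), which is W → L
F: reaches L-position E → W
C: reaches L-position D → W
B: only reaches A(W), which is W → L
I: reaches L-position B → W
J: only reaches I(W), F(W), all W → L
The starting position C is W: Alice should move to D, handing over an L position.

Alice wins.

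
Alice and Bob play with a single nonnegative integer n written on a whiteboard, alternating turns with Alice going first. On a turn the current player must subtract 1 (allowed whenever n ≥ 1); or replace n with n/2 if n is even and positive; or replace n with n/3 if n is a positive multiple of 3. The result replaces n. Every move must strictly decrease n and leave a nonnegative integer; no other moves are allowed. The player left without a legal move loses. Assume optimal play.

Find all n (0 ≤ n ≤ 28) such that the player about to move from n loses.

Classify positions by backward induction: terminal positions (no move available) are L. From any other position, the mover wins iff some move reaches an L.
n=0: no move → L
n=1: can move to 0, which is L ⇒ W
n=2: the only move is to 1(W), a W ⇒ L
n=3: can move to 2, which is L ⇒ W
n=4: can move to 2, which is L ⇒ W
n=5: the only move is to 4(W), a W ⇒ L
n=6: can move to 2, which is L ⇒ W
n=7: the only move is to 6(W), a W ⇒ L
n=8: can move to 7, which is L ⇒ W
n=9: moves to 3(W), 8(W); every one is W ⇒ L
n=10: can move to 5, which is L ⇒ W
n=11: the only move is to 10(W), a W ⇒ L
n=12: can move to 11, which is L ⇒ W
n=13: the only move is to 12(W), a W ⇒ L
n=14: can move to 7, which is L ⇒ W
n=15: can move to 5, which is L ⇒ W
n=16: moves to 8(W), 15(W); every one is W ⇒ L
n=17: can move to 16, which is L ⇒ W
n=18: can move to 9, which is L ⇒ W
n=19: the only move is to 18(W), a W ⇒ L
n=20: can move to 19, which is L ⇒ W
n=21: can move to 7, which is L ⇒ W
n=22: can move to 11, which is L ⇒ W
n=23: the only move is to 22(W), a W ⇒ L
n=24: can move to 23, which is L ⇒ W
n=25: the only move is to 24(W), a W ⇒ L
n=26: can move to 13, which is L ⇒ W
n=27: can move to 9, which is L ⇒ W
n=28: moves to 14(W), 27(W); every one is W ⇒ L
Reading off the rows marked L gives the requested list; there are 12 such values of n.

0, 2, 5, 7, 9, 11, 13, 16, 19, 23, 25, 28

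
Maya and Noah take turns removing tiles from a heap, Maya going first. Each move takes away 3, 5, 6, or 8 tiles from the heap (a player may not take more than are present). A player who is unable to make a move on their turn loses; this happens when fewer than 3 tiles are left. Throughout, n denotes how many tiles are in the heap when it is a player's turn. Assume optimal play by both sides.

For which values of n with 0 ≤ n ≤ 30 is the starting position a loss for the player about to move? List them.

0, 1, 2, 11, 12, 13, 22, 23, 24

Use the standard recursion: the mover loses at a terminal position; elsewhere, the mover wins exactly when some move hands the opponent an L position.
n=0: no move → L
n=1: no move → L
n=2: no move → L
n=3: →0(L), so W
n=4: →1(L), so W
n=5: →2(L), so W
n=6: →1(L), so W
n=7: →2(L), so W
n=8: →2(L), so W
n=9: →1(L), so W
n=10: →2(L), so W
n=11: →8(W), 6(W), 5(W), 3(W) — all W, so L
n=12: →9(W), 7(W), 6(W), 4(W) — all W, so L
n=13: →10(W), 8(W), 7(W), 5(W) — all W, so L
n=14: →11(L), so W
n=15: →12(L), so W
n=16: →13(L), so W
n=17: →12(L), so W
n=18: →13(L), so W
n=19: →13(L), so W
n=20: →12(L), so W
n=21: →13(L), so W
n=22: →19(W), 17(W), 16(W), 14(W) — all W, so L
n=23: →20(W), 18(W), 17(W), 15(W) — all W, so L
n=24: →21(W), 19(W), 18(W), 16(W) — all W, so L
n=25: →22(L), so W
n=26: →23(L), so W
n=27: →24(L), so W
n=28: →23(L), so W
n=29: →24(L), so W
n=30: →24(L), so W
The losing starting values of n are exactly the entries labelled L in this table (9 of them).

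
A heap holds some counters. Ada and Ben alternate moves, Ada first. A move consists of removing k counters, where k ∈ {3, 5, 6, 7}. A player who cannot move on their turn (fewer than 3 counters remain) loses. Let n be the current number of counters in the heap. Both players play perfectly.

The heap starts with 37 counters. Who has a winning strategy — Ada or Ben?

Ada wins.

Work bottom-up. With no move the player to move loses. Otherwise the position is W if at least one move leads to an L position for the opponent, and L if every move leads to a W.
n=0: no move → L
n=1: no move → L
n=2: no move → L
n=3: reaches L-position 0 → W
n=4: reaches L-position 1 → W
n=5: reaches L-position 2 → W
n=6: reaches L-position 1 → W
n=7: reaches L-position 2 → W
n=8: reaches L-position 2 → W
n=9: reaches L-position 2 → W
n=10: only reaches 7(W), 5(W), 4(W), 3(W), all W → L
n=11: only reaches 8(W), 6(W), 5(W), 4(W), all W → L
n=12: only reaches 9(W), 7(W), 6(W), 5(W), all W → L
n=13: reaches L-position 10 → W
n=14: reaches L-position 11 → W
n=15: reaches L-position 12 → W
n=16: reaches L-position 11 → W
n=17: reaches L-position 12 → W
n=18: reaches L-position 12 → W
n=19: reaches L-position 12 → W
n=20: only reaches 17(W), 15(W), 14(W), 13(W), all W → L
n=21: only reaches 18(W), 16(W), 15(W), 14(W), all W → L
n=22: only reaches 19(W), 17(W), 16(W), 15(W), all W → L
n=23: reaches L-position 20 → W
n=24: reaches L-position 21 → W
n=25: reaches L-position 22 → W
n=26: reaches L-position 21 → W
n=27: reaches L-position 22 → W
n=28: reaches L-position 22 → W
n=29: reaches L-position 22 → W
n=30: only reaches 27(W), 25(W), 24(W), 23(W), all W → L
n=31: only reaches 28(W), 26(W), 25(W), 24(W), all W → L
n=32: only reaches 29(W), 27(W), 26(W), 25(W), all W → L
n=33: reaches L-position 30 → W
n=34: reaches L-position 31 → W
n=35: reaches L-position 32 → W
n=36: reaches L-position 31 → W
n=37: reaches L-position 32 → W
The starting position 37 is W: Ada should remove 5, leaving 32, handing over an L position.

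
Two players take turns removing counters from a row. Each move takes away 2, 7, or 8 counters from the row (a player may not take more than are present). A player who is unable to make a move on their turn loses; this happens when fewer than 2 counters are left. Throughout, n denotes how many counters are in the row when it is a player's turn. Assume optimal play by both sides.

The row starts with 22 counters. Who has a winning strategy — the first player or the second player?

The first player wins.

Use the standard recursion: the mover loses at a terminal position; elsewhere, the mover wins exactly when some move hands the opponent an L position.
n=0: no move → L
n=1: no move → L
n=2: can move to 0, which is L ⇒ W
n=3: can move to 1, which is L ⇒ W
n=4: the only move is to 2(W), a W ⇒ L
n=5: the only move is to 3(W), a W ⇒ L
n=6: can move to 4, which is L ⇒ W
n=7: can move to 5, which is L ⇒ W
n=8: can move to 1, which is L ⇒ W
n=9: can move to 1, which is L ⇒ W
n=10: moves to 8(W), 3(W), 2(W); every one is W ⇒ L
n=11: can move to 4, which is L ⇒ W
n=12: can move to 10, which is L ⇒ W
n=13: can move to 5, which is L ⇒ W
n=14: moves to 12(W), 7(W), 6(W); every one is W ⇒ L
n=15: moves to 13(W), 8(W), 7(W); every one is W ⇒ L
n=16: can move to 14, which is L ⇒ W
n=17: can move to 15, which is L ⇒ W
n=18: can move to 10, which is L ⇒ W
n=19: moves to 17(W), 12(W), 11(W); every one is W ⇒ L
n=20: moves to 18(W), 13(W), 12(W); every one is W ⇒ L
n=21: can move to 19, which is L ⇒ W
n=22: can move to 20, which is L ⇒ W
The starting position 22 is W: the player to move should remove 2, leaving 20, handing over an L position.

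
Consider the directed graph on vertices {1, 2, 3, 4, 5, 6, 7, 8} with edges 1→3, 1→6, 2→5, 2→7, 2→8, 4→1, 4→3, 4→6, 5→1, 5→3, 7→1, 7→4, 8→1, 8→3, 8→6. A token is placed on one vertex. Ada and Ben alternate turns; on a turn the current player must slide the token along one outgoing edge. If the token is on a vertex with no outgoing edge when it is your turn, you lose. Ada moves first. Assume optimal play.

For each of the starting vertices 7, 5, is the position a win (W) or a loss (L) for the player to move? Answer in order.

Label each position W (a win for the player to move) or L (a loss). A position with no legal move is L; any other position is W exactly when some move reaches an L, and L when every move reaches a W.
Every edge goes from a vertex to one that appears earlier in the order 6, 3, 1, 4, 5, 7, 8, 2, so processing vertices in that order labels each vertex after all of its successors.
6: no outgoing edge → L
3: no outgoing edge → L
1: W (go to 3, an L position)
4: W (go to 3, an L position)
5: W (go to 3, an L position)
7: L (options 4(W), 1(W) are all W)
8: W (go to 3, an L position)
2: W (go to 7, an L position)

7: L, 5: W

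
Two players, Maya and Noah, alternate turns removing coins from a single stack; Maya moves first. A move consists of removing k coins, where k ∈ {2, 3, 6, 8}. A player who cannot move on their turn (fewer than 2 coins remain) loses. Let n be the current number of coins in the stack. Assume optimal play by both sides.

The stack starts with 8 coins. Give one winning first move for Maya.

Remove 3, leaving 5.

Classify positions by backward induction: terminal positions (no move available) are L. From any other position, the mover wins iff some move reaches an L.
n=0: no move → L
n=1: no move → L
n=2: W (go to 0, an L position)
n=3: W (go to 1, an L position)
n=4: W (go to 1, an L position)
n=5: L (options 3(W), 2(W) are all W)
n=6: W (go to 0, an L position)
n=7: W (go to 5, an L position)
n=8: W (go to 5, an L position)
From 8, the L positions reachable in one move are: 5, 0. Any move reaching one of these is winning.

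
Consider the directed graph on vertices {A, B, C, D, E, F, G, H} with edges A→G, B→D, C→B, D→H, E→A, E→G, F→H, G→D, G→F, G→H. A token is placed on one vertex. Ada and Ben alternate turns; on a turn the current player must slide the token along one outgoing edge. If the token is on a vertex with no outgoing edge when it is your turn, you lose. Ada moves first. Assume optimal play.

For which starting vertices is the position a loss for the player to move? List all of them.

Build the W/L table. Terminal = L. A non-terminal position is W if it has a move to some L; otherwise it is L.
Every edge goes from a vertex to one that appears earlier in the order H, D, F, G, A, E, B, C, so processing vertices in that order labels each vertex after all of its successors.
H: no outgoing edge → L
D: →H(L), so W
F: →H(L), so W
G: →H(L), so W
A: →G(W) only, which is W, so L
E: →A(L), so W
B: →D(W) only, which is W, so L
C: →B(L), so W
The losing starting vertices are exactly the entries labelled L in this table (3 of them).

A, B, H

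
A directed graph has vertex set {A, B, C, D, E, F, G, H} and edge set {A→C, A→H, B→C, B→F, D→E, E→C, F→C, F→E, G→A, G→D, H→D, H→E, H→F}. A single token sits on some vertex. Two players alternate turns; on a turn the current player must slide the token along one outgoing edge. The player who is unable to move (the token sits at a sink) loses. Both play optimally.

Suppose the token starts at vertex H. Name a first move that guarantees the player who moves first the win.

Label each position W (a win for the player to move) or L (a loss). A position with no legal move is L; any other position is W exactly when some move reaches an L, and L when every move reaches a W.
Every edge goes from a vertex to one that appears earlier in the order C, E, F, B, D, H, A, G, so processing vertices in that order labels each vertex after all of its successors.
C: no outgoing edge → L
E: reaches L-position C → W
F: reaches L-position C → W
B: reaches L-position C → W
D: only reaches E(W), which is W → L
H: reaches L-position D → W
A: reaches L-position C → W
G: reaches L-position D → W
From H, the L positions reachable in one move are: D.

Move to D.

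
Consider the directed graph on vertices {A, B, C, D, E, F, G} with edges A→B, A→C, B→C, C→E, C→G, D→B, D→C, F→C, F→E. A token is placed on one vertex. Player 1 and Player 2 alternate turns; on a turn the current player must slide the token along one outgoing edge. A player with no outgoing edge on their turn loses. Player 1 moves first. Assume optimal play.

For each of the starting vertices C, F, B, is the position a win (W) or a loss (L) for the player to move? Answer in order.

Compute win/loss labels from the base case upward. A position with no move is L. Any other position is W if it can reach an L in one move, else L.
Every edge goes from a vertex to one that appears earlier in the order G, E, C, B, D, F, A, so processing vertices in that order labels each vertex after all of its successors.
G: no outgoing edge → L
E: no outgoing edge → L
C: can move to E, which is L ⇒ W
B: the only move is to C(W), a W ⇒ L
D: can move to B, which is L ⇒ W
F: can move to E, which is L ⇒ W
A: can move to B, which is L ⇒ W

C: W, F: W, B: L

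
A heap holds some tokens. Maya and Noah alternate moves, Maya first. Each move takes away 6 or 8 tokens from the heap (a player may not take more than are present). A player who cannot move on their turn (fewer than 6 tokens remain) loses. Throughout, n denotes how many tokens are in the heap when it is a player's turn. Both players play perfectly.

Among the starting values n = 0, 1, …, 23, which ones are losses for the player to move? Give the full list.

Label each position W (a win for the player to move) or L (a loss). A position with no legal move is L; any other position is W exactly when some move reaches an L, and L when every move reaches a W.
n=0: no move → L
n=1: no move → L
n=2: no move → L
n=3: no move → L
n=4: no move → L
n=5: no move → L
n=6: →0(L), so W
n=7: →1(L), so W
n=8: →2(L), so W
n=9: →3(L), so W
n=10: →4(L), so W
n=11: →5(L), so W
n=12: →4(L), so W
n=13: →5(L), so W
n=14: →8(W), 6(W) — all W, so L
n=15: →9(W), 7(W) — all W, so L
n=16: →10(W), 8(W) — all W, so L
n=17: →11(W), 9(W) — all W, so L
n=18: →12(W), 10(W) — all W, so L
n=19: →13(W), 11(W) — all W, so L
n=20: →14(L), so W
n=21: →15(L), so W
n=22: →16(L), so W
n=23: →17(L), so W
Reading off the rows marked L gives the requested list; there are 12 such values of n.

0, 1, 2, 3, 4, 5, 14, 15, 16, 17, 18, 19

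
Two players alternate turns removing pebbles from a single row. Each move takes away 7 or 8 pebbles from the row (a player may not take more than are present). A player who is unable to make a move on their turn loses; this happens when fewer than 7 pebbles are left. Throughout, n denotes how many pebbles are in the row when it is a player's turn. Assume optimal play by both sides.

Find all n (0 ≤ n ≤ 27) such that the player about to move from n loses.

0, 1, 2, 3, 4, 5, 6, 15, 16, 17, 18, 19, 20, 21

Positions with no move are L. A position that does have a move is losing for the player to move precisely when every available move leads to a winning position for the opponent. Fill in the labels:
n=0: no move → L
n=1: no move → L
n=2: no move → L
n=3: no move → L
n=4: no move → L
n=5: no move → L
n=6: no move → L
n=7: can move to 0, which is L ⇒ W
n=8: can move to 1, which is L ⇒ W
n=9: can move to 2, which is L ⇒ W
n=10: can move to 3, which is L ⇒ W
n=11: can move to 4, which is L ⇒ W
n=12: can move to 5, which is L ⇒ W
n=13: can move to 6, which is L ⇒ W
n=14: can move to 6, which is L ⇒ W
n=15: moves to 8(W), 7(W); every one is W ⇒ L
n=16: moves to 9(W), 8(W); every one is W ⇒ L
n=17: moves to 10(W), 9(W); every one is W ⇒ L
n=18: moves to 11(W), 10(W); every one is W ⇒ L
n=19: moves to 12(W), 11(W); every one is W ⇒ L
n=20: moves to 13(W), 12(W); every one is W ⇒ L
n=21: moves to 14(W), 13(W); every one is W ⇒ L
n=22: can move to 15, which is L ⇒ W
n=23: can move to 16, which is L ⇒ W
n=24: can move to 17, which is L ⇒ W
n=25: can move to 18, which is L ⇒ W
n=26: can move to 19, which is L ⇒ W
n=27: can move to 20, which is L ⇒ W
Reading off the rows marked L gives the requested list; there are 14 such values of n.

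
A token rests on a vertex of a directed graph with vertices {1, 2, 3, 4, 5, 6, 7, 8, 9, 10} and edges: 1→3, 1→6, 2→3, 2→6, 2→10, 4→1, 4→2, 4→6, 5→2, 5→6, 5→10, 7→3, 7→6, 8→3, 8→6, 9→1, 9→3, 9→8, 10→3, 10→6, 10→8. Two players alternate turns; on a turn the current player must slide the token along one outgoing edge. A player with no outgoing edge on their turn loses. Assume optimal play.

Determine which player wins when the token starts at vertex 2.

The first player wins.

Compute win/loss labels from the base case upward. A position with no move is L. Any other position is W if it can reach an L in one move, else L.
Every edge goes from a vertex to one that appears earlier in the order 6, 3, 8, 10, 1, 7, 2, 4, 5, 9, so processing vertices in that order labels each vertex after all of its successors.
6: no outgoing edge → L
3: no outgoing edge → L
8: can move to 3, which is L ⇒ W
10: can move to 3, which is L ⇒ W
1: can move to 3, which is L ⇒ W
7: can move to 3, which is L ⇒ W
2: can move to 3, which is L ⇒ W
4: can move to 6, which is L ⇒ W
5: can move to 6, which is L ⇒ W
9: can move to 3, which is L ⇒ W
The starting position 2 is W: the player to move should move to 3, handing over an L position.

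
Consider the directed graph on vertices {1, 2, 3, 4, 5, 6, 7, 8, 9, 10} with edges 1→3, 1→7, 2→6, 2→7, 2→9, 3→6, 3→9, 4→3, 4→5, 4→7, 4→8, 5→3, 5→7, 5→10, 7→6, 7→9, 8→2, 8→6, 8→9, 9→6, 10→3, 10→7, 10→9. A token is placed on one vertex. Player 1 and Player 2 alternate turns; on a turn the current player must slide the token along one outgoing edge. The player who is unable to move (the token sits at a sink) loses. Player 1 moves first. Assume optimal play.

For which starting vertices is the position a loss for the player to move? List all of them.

1, 4, 6, 10

Work bottom-up. With no move the player to move loses. Otherwise the position is W if at least one move leads to an L position for the opponent, and L if every move leads to a W.
Every edge goes from a vertex to one that appears earlier in the order 6, 9, 3, 7, 2, 10, 8, 5, 1, 4, so processing vertices in that order labels each vertex after all of its successors.
6: no outgoing edge → L
9: can move to 6, which is L ⇒ W
3: can move to 6, which is L ⇒ W
7: can move to 6, which is L ⇒ W
2: can move to 6, which is L ⇒ W
10: moves to 7(W), 3(W), 9(W); every one is W ⇒ L
8: can move to 6, which is L ⇒ W
5: can move to 10, which is L ⇒ W
1: moves to 7(W), 3(W); every one is W ⇒ L
4: moves to 5(W), 8(W), 7(W), 3(W); every one is W ⇒ L
The losing starting vertices are exactly the entries labelled L in this table (4 of them).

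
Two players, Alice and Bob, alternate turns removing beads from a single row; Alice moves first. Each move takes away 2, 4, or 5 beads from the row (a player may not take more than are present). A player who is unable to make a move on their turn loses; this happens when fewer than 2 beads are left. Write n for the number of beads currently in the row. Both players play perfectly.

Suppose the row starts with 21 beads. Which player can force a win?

Use the standard recursion: the mover loses at a terminal position; elsewhere, the mover wins exactly when some move hands the opponent an L position.
n=0: no move → L
n=1: no move → L
n=2: reaches L-position 0 → W
n=3: reaches L-position 1 → W
n=4: reaches L-position 0 → W
n=5: reaches L-position 1 → W
n=6: reaches L-position 1 → W
n=7: only reaches 5(W), 3(W), 2(W), all W → L
n=8: only reaches 6(W), 4(W), 3(W), all W → L
n=9: reaches L-position 7 → W
n=10: reaches L-position 8 → W
n=11: reaches L-position 7 → W
n=12: reaches L-position 8 → W
n=13: reaches L-position 8 → W
n=14: only reaches 12(W), 10(W), 9(W), all W → L
n=15: only reaches 13(W), 11(W), 10(W), all W → L
n=16: reaches L-position 14 → W
n=17: reaches L-position 15 → W
n=18: reaches L-position 14 → W
n=19: reaches L-position 15 → W
n=20: reaches L-position 15 → W
n=21: only reaches 19(W), 17(W), 16(W), all W → L
The starting position 21 is L: whatever Alice does, the opponent receives a W position.

Bob wins.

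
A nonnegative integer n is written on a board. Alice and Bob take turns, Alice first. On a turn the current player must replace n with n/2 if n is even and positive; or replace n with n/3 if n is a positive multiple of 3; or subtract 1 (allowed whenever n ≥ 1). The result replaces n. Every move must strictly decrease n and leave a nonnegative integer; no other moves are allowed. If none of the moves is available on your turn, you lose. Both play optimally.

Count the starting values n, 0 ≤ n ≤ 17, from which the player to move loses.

Positions with no move are L. A position that does have a move is losing for the player to move precisely when every available move leads to a winning position for the opponent. Fill in the labels:
n=0: no move → L
n=1: W (go to 0, an L position)
n=2: L (sole option 1(W) is W)
n=3: W (go to 2, an L position)
n=4: W (go to 2, an L position)
n=5: L (sole option 4(W) is W)
n=6: W (go to 2, an L position)
n=7: L (sole option 6(W) is W)
n=8: W (go to 7, an L position)
n=9: L (options 3(W), 8(W) are all W)
n=10: W (go to 5, an L position)
n=11: L (sole option 10(W) is W)
n=12: W (go to 11, an L position)
n=13: L (sole option 12(W) is W)
n=14: W (go to 7, an L position)
n=15: W (go to 5, an L position)
n=16: L (options 8(W), 15(W) are all W)
n=17: W (go to 16, an L position)
L entries with 0 ≤ n ≤ 17: n = 0, 2, 5, 7, 9, 11, 13, 16; that makes 8.

8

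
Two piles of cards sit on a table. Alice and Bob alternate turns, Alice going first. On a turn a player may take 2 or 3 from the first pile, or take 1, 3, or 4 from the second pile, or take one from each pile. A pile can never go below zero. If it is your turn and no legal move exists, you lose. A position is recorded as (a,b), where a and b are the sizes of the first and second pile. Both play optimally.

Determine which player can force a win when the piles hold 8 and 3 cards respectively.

Label each position W (a win for the player to move) or L (a loss). A position with no legal move is L; any other position is W exactly when some move reaches an L, and L when every move reaches a W.
No move ever increases a pile, so every position that can arise here has a ≤ 8 and b ≤ 3; it is enough to label the cells with 0 ≤ a ≤ 8 and 0 ≤ b ≤ 3.
Every move lowers a or b (never raises either), so fill the grid row by row in increasing a, and left to right within a row: each cell's successors are then already labelled.
      b=0  b=1  b=2  b=3
a=0:    L    W    L    W
a=1:    L    W    L    W
a=2:    W    W    W    W
a=3:    W    L    W    L
a=4:    W    L    W    L
a=5:    L    W    W    W
a=6:    L    W    L    W
a=7:    W    W    L    W
a=8:    W    L    W    W
Cells with no legal move (terminal, hence L): (0,0), (1,0).
The remaining L cells, each justified by listing all of its moves:
(0,2): →(0,1)(W) only, which is W, so L
(1,2): →(1,1)(W), (0,1)(W) — all W, so L
(3,1): →(1,1)(W), (0,1)(W), (3,0)(W), (2,0)(W) — all W, so L
(3,3): →(1,3)(W), (0,3)(W), (3,2)(W), (3,0)(W), (2,2)(W) — all W, so L
(4,1): →(2,1)(W), (1,1)(W), (4,0)(W), (3,0)(W) — all W, so L
(4,3): →(2,3)(W), (1,3)(W), (4,2)(W), (4,0)(W), (3,2)(W) — all W, so L
(5,0): →(3,0)(W), (2,0)(W) — all W, so L
(6,0): →(4,0)(W), (3,0)(W) — all W, so L
(6,2): →(4,2)(W), (3,2)(W), (6,1)(W), (5,1)(W) — all W, so L
(7,2): →(5,2)(W), (4,2)(W), (7,1)(W), (6,1)(W) — all W, so L
(8,1): →(6,1)(W), (5,1)(W), (8,0)(W), (7,0)(W) — all W, so L
Every other cell has at least one move into one of the L cells above, so it is W.
The starting position (8,3) is W: Alice should move to (7,2), handing over an L position.

Alice wins.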